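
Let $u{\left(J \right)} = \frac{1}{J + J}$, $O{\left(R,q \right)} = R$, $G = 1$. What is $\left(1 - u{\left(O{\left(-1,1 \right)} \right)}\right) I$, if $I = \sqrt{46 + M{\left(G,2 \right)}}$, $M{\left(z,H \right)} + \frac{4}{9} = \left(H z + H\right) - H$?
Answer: $\sqrt{107} \approx 10.344$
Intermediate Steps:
$M{\left(z,H \right)} = - \frac{4}{9} + H z$ ($M{\left(z,H \right)} = - \frac{4}{9} + \left(\left(H z + H\right) - H\right) = - \frac{4}{9} + \left(\left(H + H z\right) - H\right) = - \frac{4}{9} + H z$)
$I = \frac{2 \sqrt{107}}{3}$ ($I = \sqrt{46 + \left(- \frac{4}{9} + 2 \cdot 1\right)} = \sqrt{46 + \left(- \frac{4}{9} + 2\right)} = \sqrt{46 + \frac{14}{9}} = \sqrt{\frac{428}{9}} = \frac{2 \sqrt{107}}{3} \approx 6.8961$)
$u{\left(J \right)} = \frac{1}{2 J}$
$\left(1 - u{\left(O{\left(-1,1 \right)} \right)}\right) I = \left(1 - \frac{1}{2 \left(-1\right)}\right) \frac{2 \sqrt{107}}{3} = \left(1 - \frac{1}{2} \left(-1\right)\right) \frac{2 \sqrt{107}}{3} = \left(1 - - \frac{1}{2}\right) \frac{2 \sqrt{107}}{3} = \left(1 + \frac{1}{2}\right) \frac{2 \sqrt{107}}{3} = \frac{3 \frac{2 \sqrt{107}}{3}}{2} = \sqrt{107}$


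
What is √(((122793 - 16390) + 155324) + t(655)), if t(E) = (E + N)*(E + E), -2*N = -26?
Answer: √1136807 ≈ 1066.2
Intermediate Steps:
N = 13 (N = -½*(-26) = 13)
t(E) = 2*E*(13 + E) (t(E) = (E + 13)*(E + E) = (13 + E)*(2*E) = 2*E*(13 + E))
√(((122793 - 16390) + 155324) + t(655)) = √(((122793 - 16390) + 155324) + 2*655*(13 + 655)) = √((106403 + 155324) + 2*655*668) = √(261727 + 875080) = √1136807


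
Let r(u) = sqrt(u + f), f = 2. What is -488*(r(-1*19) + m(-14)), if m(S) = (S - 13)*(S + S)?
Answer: -368928 - 488*I*sqrt(17) ≈ -3.6893e+5 - 2012.1*I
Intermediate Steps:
m(S) = 2*S*(-13 + S) (m(S) = (-13 + S)*(2*S) = 2*S*(-13 + S))
r(u) = sqrt(2 + u) (r(u) = sqrt(u + 2) = sqrt(2 + u))
-488*(r(-1*19) + m(-14)) = -488*(sqrt(2 - 1*19) + 2*(-14)*(-13 - 14)) = -488*(sqrt(2 - 19) + 2*(-14)*(-27)) = -488*(sqrt(-17) + 756) = -488*(I*sqrt(17) + 756) = -488*(756 + I*sqrt(17)) = -368928 - 488*I*sqrt(17)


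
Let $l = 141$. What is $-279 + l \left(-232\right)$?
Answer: $-32991$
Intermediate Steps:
$-279 + l \left(-232\right) = -279 + 141 \left(-232\right) = -279 - 32712 = -32991$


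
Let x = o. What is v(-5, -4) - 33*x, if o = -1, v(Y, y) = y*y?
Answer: 49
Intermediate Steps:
v(Y, y) = y**2
x = -1
v(-5, -4) - 33*x = (-4)**2 - 33*(-1) = 16 + 33 = 49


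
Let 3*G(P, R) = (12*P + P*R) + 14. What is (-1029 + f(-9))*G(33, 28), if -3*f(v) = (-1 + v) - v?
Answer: -4116724/9 ≈ -4.5741e+5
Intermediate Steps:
G(P, R) = 14/3 + 4*P + P*R/3 (G(P, R) = ((12*P + P*R) + 14)/3 = (14 + 12*P + P*R)/3 = 14/3 + 4*P + P*R/3)
f(v) = ⅓ (f(v) = -((-1 + v) - v)/3 = -⅓*(-1) = ⅓)
(-1029 + f(-9))*G(33, 28) = (-1029 + ⅓)*(14/3 + 4*33 + (⅓)*33*28) = -3086*(14/3 + 132 + 308)/3 = -3086/3*1334/3 = -4116724/9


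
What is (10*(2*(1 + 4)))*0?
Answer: 0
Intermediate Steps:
(10*(2*(1 + 4)))*0 = (10*(2*5))*0 = (10*10)*0 = 100*0 = 0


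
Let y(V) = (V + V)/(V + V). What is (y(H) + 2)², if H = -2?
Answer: 9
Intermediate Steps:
y(V) = 1 (y(V) = (2*V)/((2*V)) = (2*V)*(1/(2*V)) = 1)
(y(H) + 2)² = (1 + 2)² = 3² = 9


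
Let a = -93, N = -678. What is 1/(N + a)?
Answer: -1/771 ≈ -0.0012970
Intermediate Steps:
1/(N + a) = 1/(-678 - 93) = 1/(-771) = -1/771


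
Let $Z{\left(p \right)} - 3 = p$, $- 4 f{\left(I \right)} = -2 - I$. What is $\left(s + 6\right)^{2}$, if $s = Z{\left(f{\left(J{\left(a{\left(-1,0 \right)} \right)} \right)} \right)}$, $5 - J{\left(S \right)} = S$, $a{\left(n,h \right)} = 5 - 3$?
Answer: $\frac{1681}{16} \approx 105.06$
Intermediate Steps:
$a{\left(n,h \right)} = 2$
$J{\left(S \right)} = 5 - S$
$f{\left(I \right)} = \frac{1}{2} + \frac{I}{4}$ ($f{\left(I \right)} = - \frac{-2 - I}{4} = \frac{1}{2} + \frac{I}{4}$)
$Z{\left(p \right)} = 3 + p$
$s = \frac{17}{4}$ ($s = 3 + \left(\frac{1}{2} + \frac{5 - 2}{4}\right) = 3 + \left(\frac{1}{2} + \frac{1}{4} \cdot 3\right) = 3 + \left(\frac{1}{2} + \frac{3}{4}\right) = 3 + \frac{5}{4} = \frac{17}{4} \approx 4.25$)
$\left(s + 6\right)^{2} = \left(\frac{17}{4} + 6\right)^{2} = \left(\frac{41}{4}\right)^{2} = \frac{1681}{16}$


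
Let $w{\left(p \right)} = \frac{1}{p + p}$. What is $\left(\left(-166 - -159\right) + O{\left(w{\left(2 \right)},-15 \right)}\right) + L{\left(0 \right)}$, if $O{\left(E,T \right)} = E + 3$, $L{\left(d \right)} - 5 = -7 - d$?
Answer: $- \frac{23}{4} \approx -5.75$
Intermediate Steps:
$w{\left(p \right)} = \frac{1}{2 p}$
$L{\left(d \right)} = -2 - d$ ($L{\left(d \right)} = 5 - \left(7 + d\right) = -2 - d$)
$O{\left(E,T \right)} = 3 + E$
$\left(\left(-166 - -159\right) + O{\left(w{\left(2 \right)},-15 \right)}\right) + L{\left(0 \right)} = \left(\left(-166 - -159\right) + \left(3 + \frac{1}{2 \cdot 2}\right)\right) - 2 = \left(\left(-166 + 159\right) + \left(3 + \frac{1}{2} \cdot \frac{1}{2}\right)\right) + \left(-2 + 0\right) = \left(-7 + \left(3 + \frac{1}{4}\right)\right) - 2 = \left(-7 + \frac{13}{4}\right) - 2 = - \frac{15}{4} - 2 = - \frac{23}{4}$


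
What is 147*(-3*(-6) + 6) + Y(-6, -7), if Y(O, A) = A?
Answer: 3521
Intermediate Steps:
147*(-3*(-6) + 6) + Y(-6, -7) = 147*(-3*(-6) + 6) - 7 = 147*(18 + 6) - 7 = 147*24 - 7 = 3528 - 7 = 3521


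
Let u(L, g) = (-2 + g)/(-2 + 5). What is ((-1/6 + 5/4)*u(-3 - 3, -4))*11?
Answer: -143/6 ≈ -23.833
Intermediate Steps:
u(L, g) = -⅔ + g/3 (u(L, g) = (-2 + g)/3 = (-2 + g)*(⅓) = -⅔ + g/3)
((-1/6 + 5/4)*u(-3 - 3, -4))*11 = ((-1/6 + 5/4)*(-⅔ + (⅓)*(-4)))*11 = ((-1*⅙ + 5*(¼))*(-⅔ - 4/3))*11 = ((-⅙ + 5/4)*(-2))*11 = ((13/12)*(-2))*11 = -13/6*11 = -143/6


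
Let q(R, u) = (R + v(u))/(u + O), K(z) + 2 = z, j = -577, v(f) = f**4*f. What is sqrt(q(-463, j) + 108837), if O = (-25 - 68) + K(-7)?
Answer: sqrt(43425951389673797)/679 ≈ 3.0691e+5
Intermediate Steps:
v(f) = f**5
K(z) = -2 + z
O = -102 (O = (-25 - 68) + (-2 - 7) = -93 - 9 = -102)
q(R, u) = (R + u**5)/(-102 + u) (q(R, u) = (R + u**5)/(u - 102) = (R + u**5)/(-102 + u))
sqrt(q(-463, j) + 108837) = sqrt((-463 + (-577)**5)/(-102 - 577) + 108837) = sqrt((-463 - 63955671886657)/(-679) + 108837) = sqrt(-1/679*(-63955671887120) + 108837) = sqrt(63955671887120/679 + 108837) = sqrt(63955745787443/679) = sqrt(43425951389673797)/679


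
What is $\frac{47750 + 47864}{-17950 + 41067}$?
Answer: $\frac{95614}{23117} \approx 4.1361$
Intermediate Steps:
$\frac{47750 + 47864}{-17950 + 41067} = \frac{95614}{23117}$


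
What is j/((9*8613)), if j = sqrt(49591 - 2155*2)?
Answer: sqrt(45281)/77517 ≈ 0.0027451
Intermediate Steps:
j = sqrt(45281) (j = sqrt(49591 - 4310) = sqrt(45281) ≈ 212.79)
j/((9*8613)) = sqrt(45281)/((9*8613)) = sqrt(45281)/77517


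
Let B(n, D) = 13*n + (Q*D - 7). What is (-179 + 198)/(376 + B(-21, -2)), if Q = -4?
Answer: 19/104 ≈ 0.18269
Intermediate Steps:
B(n, D) = -7 - 4*D + 13*n (B(n, D) = 13*n + (-4*D - 7) = 13*n + (-7 - 4*D) = -7 - 4*D + 13*n)
(-179 + 198)/(376 + B(-21, -2)) = (-179 + 198)/(376 + (-7 - 4*(-2) + 13*(-21))) = 19/(376 + (-7 + 8 - 273)) = 19/(376 - 272) = 19/104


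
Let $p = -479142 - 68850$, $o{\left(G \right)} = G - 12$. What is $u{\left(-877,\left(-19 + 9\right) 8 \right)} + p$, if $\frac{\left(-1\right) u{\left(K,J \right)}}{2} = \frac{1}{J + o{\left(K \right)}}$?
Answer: $- \frac{531004246}{969} \approx -5.4799 \cdot 10^{5}$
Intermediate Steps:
$o{\left(G \right)} = -12 + G$
$p = -547992$
$u{\left(K,J \right)} = - \frac{2}{-12 + J + K}$ ($u{\left(K,J \right)} = - \frac{2}{J + \left(-12 + K\right)} = - \frac{2}{-12 + J + K}$)
$u{\left(-877,\left(-19 + 9\right) 8 \right)} + p = - \frac{2}{-12 + \left(-19 + 9\right) 8 - 877} - 547992 = - \frac{2}{-12 - 80 - 877} - 547992 = - \frac{2}{-969} - 547992 = \left(-2\right) \left(- \frac{1}{969}\right) - 547992 = \frac{2}{969} - 547992 = - \frac{531004246}{969}$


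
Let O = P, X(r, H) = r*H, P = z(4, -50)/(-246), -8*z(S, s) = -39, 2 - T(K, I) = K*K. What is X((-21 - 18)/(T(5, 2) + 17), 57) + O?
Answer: 243035/656 ≈ 370.48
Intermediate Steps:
T(K, I) = 2 - K² (T(K, I) = 2 - K*K = 2 - K²)
z(S, s) = 39/8 (z(S, s) = -⅛*(-39) = 39/8)
P = -13/656 (P = (39/8)/(-246) = (39/8)*(-1/246) = -13/656 ≈ -0.019817)
X(r, H) = H*r
O = -13/656 ≈ -0.019817
X((-21 - 18)/(T(5, 2) + 17), 57) + O = 57*((-21 - 18)/((2 - 1*5²) + 17)) - 13/656 = 57*(-39/((2 - 1*25) + 17)) - 13/656 = 57*(-39/((2 - 25) + 17)) - 13/656 = 57*(-39/(-23 + 17)) - 13/656 = 57*(-39/(-6)) - 13/656 = 57*(-39*(-⅙)) - 13/656 = 57*(13/2) - 13/656 = 741/2 - 13/656 = 243035/656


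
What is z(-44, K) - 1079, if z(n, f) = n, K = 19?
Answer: -1123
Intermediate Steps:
z(-44, K) - 1079 = -44 - 1079 = -1123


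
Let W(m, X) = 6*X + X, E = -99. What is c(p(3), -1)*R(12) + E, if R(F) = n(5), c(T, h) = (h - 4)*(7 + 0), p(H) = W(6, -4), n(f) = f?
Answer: -274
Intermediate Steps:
W(m, X) = 7*X
p(H) = -28 (p(H) = 7*(-4) = -28)
c(T, h) = -28 + 7*h (c(T, h) = (-4 + h)*7 = -28 + 7*h)
R(F) = 5
c(p(3), -1)*R(12) + E = (-28 + 7*(-1))*5 - 99 = (-28 - 7)*5 - 99 = -35*5 - 99 = -175 - 99 = -274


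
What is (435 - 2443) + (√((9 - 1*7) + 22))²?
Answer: -1984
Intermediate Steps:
(435 - 2443) + (√((9 - 1*7) + 22))² = -2008 + (√((9 - 7) + 22))² = -2008 + (√(2 + 22))² = -2008 + (√24)² = -2008 + (2*√6)² = -2008 + 24 = -1984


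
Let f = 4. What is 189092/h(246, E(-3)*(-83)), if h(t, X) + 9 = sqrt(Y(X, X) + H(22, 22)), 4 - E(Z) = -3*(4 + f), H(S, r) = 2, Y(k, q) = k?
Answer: -189092/267 - 189092*I*sqrt(258)/801 ≈ -708.21 - 3791.8*I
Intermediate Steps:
E(Z) = 28 (E(Z) = 4 - (-3)*(4 + 4) = 4 - (-3)*8 = 4 - 1*(-24) = 4 + 24 = 28)
h(t, X) = -9 + sqrt(2 + X) (h(t, X) = -9 + sqrt(X + 2) = -9 + sqrt(2 + X))
189092/h(246, E(-3)*(-83)) = 189092/(-9 + sqrt(2 + 28*(-83))) = 189092/(-9 + sqrt(2 - 2324)) = 189092/(-9 + sqrt(-2322)) = 189092/(-9 + 3*I*sqrt(258))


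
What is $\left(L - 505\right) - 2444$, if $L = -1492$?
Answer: $-4441$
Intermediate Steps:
$\left(L - 505\right) - 2444 = \left(-1492 - 505\right) - 2444 = -1997 - 2444 = -4441$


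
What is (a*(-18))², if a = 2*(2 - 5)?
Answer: 11664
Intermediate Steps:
a = -6 (a = 2*(-3) = -6)
(a*(-18))² = (-6*(-18))² = 108² = 11664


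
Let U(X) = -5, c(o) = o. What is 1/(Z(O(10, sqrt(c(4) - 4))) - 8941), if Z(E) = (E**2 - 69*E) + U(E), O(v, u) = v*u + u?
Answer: -1/8946 ≈ -0.00011178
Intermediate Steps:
O(v, u) = u + u*v (O(v, u) = u*v + u = u + u*v)
Z(E) = -5 + E**2 - 69*E (Z(E) = (E**2 - 69*E) - 5 = -5 + E**2 - 69*E)
1/(Z(O(10, sqrt(c(4) - 4))) - 8941) = 1/((-5 + (sqrt(4 - 4)*(1 + 10))**2 - 69*sqrt(4 - 4)*(1 + 10)) - 8941) = 1/((-5 + (sqrt(0)*11)**2 - 69*sqrt(0)*11) - 8941) = 1/((-5 + (0*11)**2 - 0*11) - 8941) = 1/((-5 + 0**2 - 69*0) - 8941) = 1/((-5 + 0 + 0) - 8941) = 1/(-5 - 8941) = 1/(-8946) = -1/8946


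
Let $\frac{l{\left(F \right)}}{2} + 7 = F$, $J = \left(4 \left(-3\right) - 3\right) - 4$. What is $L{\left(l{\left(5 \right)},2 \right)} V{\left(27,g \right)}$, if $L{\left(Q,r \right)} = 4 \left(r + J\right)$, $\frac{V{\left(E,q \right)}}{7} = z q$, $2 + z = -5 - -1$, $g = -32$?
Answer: $-91392$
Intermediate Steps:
$J = -19$ ($J = \left(-12 - 3\right) - 4 = -15 - 4 = -19$)
$z = -6$ ($z = -2 - 4 = -6$)
$V{\left(E,q \right)} = - 42 q$ ($V{\left(E,q \right)} = 7 \left(- 6 q\right) = - 42 q$)
$l{\left(F \right)} = -14 + 2 F$
$L{\left(Q,r \right)} = -76 + 4 r$ ($L{\left(Q,r \right)} = 4 \left(r - 19\right) = 4 \left(-19 + r\right) = -76 + 4 r$)
$L{\left(l{\left(5 \right)},2 \right)} V{\left(27,g \right)} = \left(-76 + 4 \cdot 2\right) \left(\left(-42\right) \left(-32\right)\right) = \left(-76 + 8\right) 1344 = \left(-68\right) 1344 = -91392$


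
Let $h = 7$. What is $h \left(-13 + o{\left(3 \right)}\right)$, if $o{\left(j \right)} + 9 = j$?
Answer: $-133$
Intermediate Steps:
$o{\left(j \right)} = -9 + j$
$h \left(-13 + o{\left(3 \right)}\right) = 7 \left(-13 + \left(-9 + 3\right)\right) = 7 \left(-13 - 6\right) = 7 \left(-19\right) = -133$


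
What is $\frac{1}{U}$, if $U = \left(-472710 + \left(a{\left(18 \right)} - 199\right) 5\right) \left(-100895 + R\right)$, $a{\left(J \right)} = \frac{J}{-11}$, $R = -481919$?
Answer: $\frac{11}{3036953417830} \approx 3.6221 \cdot 10^{-12}$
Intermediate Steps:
$a{\left(J \right)} = - \frac{J}{11}$ ($a{\left(J \right)} = J \left(- \frac{1}{11}\right) = - \frac{J}{11}$)
$U = \frac{3036953417830}{11}$ ($U = \left(-472710 + \left(\left(- \frac{1}{11}\right) 18 - 199\right) 5\right) \left(-100895 - 481919\right) = \left(-472710 + \left(- \frac{18}{11} - 199\right) 5\right) \left(-582814\right) = \left(-472710 - \frac{11035}{11}\right) \left(-582814\right) = \left(- \frac{5210845}{11}\right) \left(-582814\right) = \frac{3036953417830}{11} \approx 2.7609 \cdot 10^{11}$)
$\frac{1}{U} = \frac{1}{\frac{3036953417830}{11}} = \frac{11}{3036953417830}$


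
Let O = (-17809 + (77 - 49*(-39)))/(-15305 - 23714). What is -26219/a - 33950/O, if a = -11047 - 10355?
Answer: -28350708649301/338601042 ≈ -83729.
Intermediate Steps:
O = 15821/39019 (O = (-17809 + (77 + 1911))/(-39019) = (-17809 + 1988)*(-1/39019) = -15821*(-1/39019) = 15821/39019 ≈ 0.40547)
a = -21402
-26219/a - 33950/O = -26219/(-21402) - 33950/15821/39019 = -26219*(-1/21402) - 33950*39019/15821 = 26219/21402 - 1324695050/15821 = -28350708649301/338601042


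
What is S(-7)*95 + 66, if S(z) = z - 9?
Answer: -1454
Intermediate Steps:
S(z) = -9 + z
S(-7)*95 + 66 = (-9 - 7)*95 + 66 = -16*95 + 66 = -1520 + 66 = -1454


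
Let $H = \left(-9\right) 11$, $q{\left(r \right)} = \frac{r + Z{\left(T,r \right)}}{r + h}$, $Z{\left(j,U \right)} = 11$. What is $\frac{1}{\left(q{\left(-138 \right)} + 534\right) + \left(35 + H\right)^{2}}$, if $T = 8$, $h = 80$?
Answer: $\frac{58}{268667} \approx 0.00021588$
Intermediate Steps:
$q{\left(r \right)} = \frac{11 + r}{80 + r}$ ($q{\left(r \right)} = \frac{r + 11}{r + 80} = \frac{11 + r}{80 + r}$)
$H = -99$
$\frac{1}{\left(q{\left(-138 \right)} + 534\right) + \left(35 + H\right)^{2}} = \frac{1}{\left(\frac{11 - 138}{80 - 138} + 534\right) + \left(35 - 99\right)^{2}} = \frac{1}{\left(\frac{1}{-58} \left(-127\right) + 534\right) + \left(-64\right)^{2}} = \frac{1}{\left(\left(- \frac{1}{58}\right) \left(-127\right) + 534\right) + 4096} = \frac{1}{\left(\frac{127}{58} + 534\right) + 4096} = \frac{1}{\frac{31099}{58} + 4096} = \frac{1}{\frac{268667}{58}} = \frac{58}{268667}$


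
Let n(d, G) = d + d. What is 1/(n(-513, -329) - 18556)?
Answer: -1/19582 ≈ -5.1067e-5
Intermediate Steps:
n(d, G) = 2*d
1/(n(-513, -329) - 18556) = 1/(2*(-513) - 18556) = 1/(-1026 - 18556) = 1/(-19582) = -1/19582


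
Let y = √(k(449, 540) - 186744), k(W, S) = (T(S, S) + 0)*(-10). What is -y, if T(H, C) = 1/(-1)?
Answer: -I*√186734 ≈ -432.13*I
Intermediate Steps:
T(H, C) = -1
k(W, S) = 10 (k(W, S) = (-1 + 0)*(-10) = -1*(-10) = 10)
y = I*√186734 (y = √(10 - 186744) = √(-186734) = I*√186734 ≈ 432.13*I)
-y = -I*√186734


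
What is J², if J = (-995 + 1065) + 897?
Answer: 935089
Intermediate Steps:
J = 967 (J = 70 + 897 = 967)
J² = 967² = 935089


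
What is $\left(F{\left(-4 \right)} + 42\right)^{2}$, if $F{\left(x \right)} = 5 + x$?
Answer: $1849$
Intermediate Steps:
$\left(F{\left(-4 \right)} + 42\right)^{2} = \left(\left(5 - 4\right) + 42\right)^{2} = \left(1 + 42\right)^{2} = 43^{2} = 1849$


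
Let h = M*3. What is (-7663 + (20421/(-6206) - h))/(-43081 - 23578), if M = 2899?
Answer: 101550581/413685754 ≈ 0.24548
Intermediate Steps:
h = 8697 (h = 2899*3 = 8697)
(-7663 + (20421/(-6206) - h))/(-43081 - 23578) = (-7663 + (20421/(-6206) - 1*8697))/(-43081 - 23578) = (-7663 + (20421*(-1/6206) - 8697))/(-66659) = (-7663 + (-20421/6206 - 8697))*(-1/66659) = (-7663 - 53994003/6206)*(-1/66659) = -101550581/6206*(-1/66659) = 101550581/413685754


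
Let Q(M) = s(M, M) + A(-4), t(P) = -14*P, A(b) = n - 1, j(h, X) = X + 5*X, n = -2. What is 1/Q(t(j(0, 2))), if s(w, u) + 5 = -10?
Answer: -1/18 ≈ -0.055556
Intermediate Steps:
s(w, u) = -15 (s(w, u) = -5 - 10 = -15)
j(h, X) = 6*X
A(b) = -3 (A(b) = -2 - 1 = -3)
Q(M) = -18 (Q(M) = -15 - 3 = -18)
1/Q(t(j(0, 2))) = 1/(-18) = -1/18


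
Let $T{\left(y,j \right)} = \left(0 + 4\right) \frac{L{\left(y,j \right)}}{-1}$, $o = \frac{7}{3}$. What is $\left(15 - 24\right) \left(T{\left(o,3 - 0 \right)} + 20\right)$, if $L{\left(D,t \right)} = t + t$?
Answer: $36$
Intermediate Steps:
$L{\left(D,t \right)} = 2 t$
$o = \frac{7}{3}$ ($o = 7 \cdot \frac{1}{3} = \frac{7}{3} \approx 2.3333$)
$T{\left(y,j \right)} = - 8 j$ ($T{\left(y,j \right)} = \left(0 + 4\right) \frac{2 j}{-1} = 4 \cdot 2 j \left(-1\right) = 4 \left(- 2 j\right) = - 8 j$)
$\left(15 - 24\right) \left(T{\left(o,3 - 0 \right)} + 20\right) = \left(15 - 24\right) \left(- 8 \left(3 - 0\right) + 20\right) = - 9 \left(- 8 \left(3 + 0\right) + 20\right) = - 9 \left(\left(-8\right) 3 + 20\right) = - 9 \left(-24 + 20\right) = \left(-9\right) \left(-4\right) = 36$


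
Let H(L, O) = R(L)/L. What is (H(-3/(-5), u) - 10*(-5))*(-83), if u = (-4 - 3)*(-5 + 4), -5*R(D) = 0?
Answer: -4150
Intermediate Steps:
R(D) = 0 (R(D) = -⅕*0 = 0)
u = 7 (u = -7*(-1) = 7)
H(L, O) = 0 (H(L, O) = 0/L = 0)
(H(-3/(-5), u) - 10*(-5))*(-83) = (0 - 10*(-5))*(-83) = (0 + 50)*(-83) = 50*(-83) = -4150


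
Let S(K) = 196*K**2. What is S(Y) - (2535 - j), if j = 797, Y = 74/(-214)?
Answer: -19630038/11449 ≈ -1714.6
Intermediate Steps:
Y = -37/107 (Y = 74*(-1/214) = -37/107 ≈ -0.34579)
S(Y) - (2535 - j) = 196*(-37/107)**2 - (2535 - 1*797) = 196*(1369/11449) - (2535 - 797) = 268324/11449 - 1*1738 = 268324/11449 - 1738 = -19630038/11449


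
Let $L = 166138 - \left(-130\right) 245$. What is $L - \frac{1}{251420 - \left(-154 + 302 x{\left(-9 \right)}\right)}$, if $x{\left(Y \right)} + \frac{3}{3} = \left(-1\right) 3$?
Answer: $\frac{50047802615}{252782} \approx 1.9799 \cdot 10^{5}$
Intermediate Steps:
$x{\left(Y \right)} = -4$ ($x{\left(Y \right)} = -1 - 3 = -4$)
$L = 197988$ ($L = 166138 - -31850 = 166138 + 31850 = 197988$)
$L - \frac{1}{251420 - \left(-154 + 302 x{\left(-9 \right)}\right)} = 197988 - \frac{1}{251420 + \left(154 - -1208\right)} = 197988 - \frac{1}{251420 + \left(154 + 1208\right)} = 197988 - \frac{1}{251420 + 1362} = 197988 - \frac{1}{252782} = \frac{50047802615}{252782}$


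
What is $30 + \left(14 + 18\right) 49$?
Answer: $1598$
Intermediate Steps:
$30 + \left(14 + 18\right) 49 = 30 + 32 \cdot 49 = 30 + 1568 = 1598$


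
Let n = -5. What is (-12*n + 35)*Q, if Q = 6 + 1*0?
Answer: 570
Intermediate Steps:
Q = 6 (Q = 6 + 0 = 6)
(-12*n + 35)*Q = (-12*(-5) + 35)*6 = (60 + 35)*6 = 95*6 = 570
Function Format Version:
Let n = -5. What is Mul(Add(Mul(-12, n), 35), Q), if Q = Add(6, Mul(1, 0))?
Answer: 570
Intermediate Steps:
Q = 6 (Q = Add(6, 0) = 6)
Mul(Add(Mul(-12, n), 35), Q) = Mul(Add(Mul(-12, -5), 35), 6) = Mul(Add(60, 35), 6) = Mul(95, 6) = 570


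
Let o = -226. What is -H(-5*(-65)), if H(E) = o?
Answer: 226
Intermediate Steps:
H(E) = -226
-H(-5*(-65)) = -1*(-226) = 226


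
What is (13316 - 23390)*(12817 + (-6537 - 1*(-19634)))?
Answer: -261057636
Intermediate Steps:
(13316 - 23390)*(12817 + (-6537 - 1*(-19634))) = -10074*(12817 + (-6537 + 19634)) = -10074*(12817 + 13097) = -10074*25914 = -261057636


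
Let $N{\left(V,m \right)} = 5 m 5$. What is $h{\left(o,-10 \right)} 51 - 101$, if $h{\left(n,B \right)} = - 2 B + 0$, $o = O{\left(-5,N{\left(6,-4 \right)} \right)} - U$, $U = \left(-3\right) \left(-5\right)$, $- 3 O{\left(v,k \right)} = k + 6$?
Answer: $919$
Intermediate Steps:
$N{\left(V,m \right)} = 25 m$
$O{\left(v,k \right)} = -2 - \frac{k}{3}$ ($O{\left(v,k \right)} = - \frac{k + 6}{3} = - \frac{6 + k}{3} = -2 - \frac{k}{3}$)
$U = 15$
$o = \frac{49}{3}$ ($o = \left(-2 - \frac{25 \left(-4\right)}{3}\right) - 15 = \left(-2 - - \frac{100}{3}\right) - 15 = \left(-2 + \frac{100}{3}\right) - 15 = \frac{94}{3} - 15 = \frac{49}{3} \approx 16.333$)
$h{\left(n,B \right)} = - 2 B$
$h{\left(o,-10 \right)} 51 - 101 = \left(-2\right) \left(-10\right) 51 - 101 = 20 \cdot 51 - 101 = 1020 - 101 = 919$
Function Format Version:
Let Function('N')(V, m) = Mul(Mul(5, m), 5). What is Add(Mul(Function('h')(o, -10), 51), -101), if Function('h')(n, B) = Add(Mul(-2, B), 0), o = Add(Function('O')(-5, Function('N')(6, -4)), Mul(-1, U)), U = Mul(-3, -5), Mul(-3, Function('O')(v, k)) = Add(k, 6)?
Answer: 919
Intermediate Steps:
Function('N')(V, m) = Mul(25, m)
Function('O')(v, k) = Add(-2, Mul(Rational(-1, 3), k)) (Function('O')(v, k) = Mul(Rational(-1, 3), Add(k, 6)) = Mul(Rational(-1, 3), Add(6, k)) = Add(-2, Mul(Rational(-1, 3), k)))
U = 15
o = Rational(49, 3) (o = Add(Add(-2, Mul(Rational(-1, 3), Mul(25, -4))), Mul(-1, 15)) = Add(Add(-2, Mul(Rational(-1, 3), -100)), -15) = Add(Add(-2, Rational(100, 3)), -15) = Add(Rational(94, 3), -15) = Rational(49, 3) ≈ 16.333)
Function('h')(n, B) = Mul(-2, B)
Add(Mul(Function('h')(o, -10), 51), -101) = Add(Mul(Mul(-2, -10), 51), -101) = Add(Mul(20, 51), -101) = Add(1020, -101) = 919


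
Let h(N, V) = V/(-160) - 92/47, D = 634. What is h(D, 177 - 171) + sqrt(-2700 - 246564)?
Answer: -7501/3760 + 12*I*sqrt(1731) ≈ -1.9949 + 499.26*I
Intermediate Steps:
h(N, V) = -92/47 - V/160 (h(N, V) = V*(-1/160) - 92*1/47 = -V/160 - 92/47 = -92/47 - V/160)
h(D, 177 - 171) + sqrt(-2700 - 246564) = (-92/47 - (177 - 171)/160) + sqrt(-2700 - 246564) = (-92/47 - 1/160*6) + sqrt(-249264) = (-92/47 - 3/80) + 12*I*sqrt(1731) = -7501/3760 + 12*I*sqrt(1731)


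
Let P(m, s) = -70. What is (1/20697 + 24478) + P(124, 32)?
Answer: 505172377/20697 ≈ 24408.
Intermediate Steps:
(1/20697 + 24478) + P(124, 32) = (1/20697 + 24478) - 70 = 506621167/20697 - 70 = 505172377/20697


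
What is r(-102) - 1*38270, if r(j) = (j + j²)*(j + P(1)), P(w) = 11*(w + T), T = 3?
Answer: -635786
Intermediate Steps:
P(w) = 33 + 11*w (P(w) = 11*(w + 3) = 11*(3 + w) = 33 + 11*w)
r(j) = (44 + j)*(j + j²) (r(j) = (j + j²)*(j + (33 + 11*1)) = (j + j²)*(j + (33 + 11)) = (j + j²)*(j + 44) = (j + j²)*(44 + j) = (44 + j)*(j + j²))
r(-102) - 1*38270 = -102*(44 + (-102)² + 45*(-102)) - 1*38270 = -102*(44 + 10404 - 4590) - 38270 = -102*5858 - 38270 = -597516 - 38270 = -635786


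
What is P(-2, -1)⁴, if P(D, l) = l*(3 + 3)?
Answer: 1296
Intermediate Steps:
P(D, l) = 6*l (P(D, l) = l*6 = 6*l)
P(-2, -1)⁴ = (6*(-1))⁴ = (-6)⁴ = 1296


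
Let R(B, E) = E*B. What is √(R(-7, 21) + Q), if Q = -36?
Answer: I*√183 ≈ 13.528*I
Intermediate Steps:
R(B, E) = B*E
√(R(-7, 21) + Q) = √(-7*21 - 36) = √(-147 - 36) = √(-183) = I*√183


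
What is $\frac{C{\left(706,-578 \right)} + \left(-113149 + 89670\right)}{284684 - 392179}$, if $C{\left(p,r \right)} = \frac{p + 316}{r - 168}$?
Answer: $\frac{8758178}{40095635} \approx 0.21843$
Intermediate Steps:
$C{\left(p,r \right)} = \frac{316 + p}{-168 + r}$
$\frac{C{\left(706,-578 \right)} + \left(-113149 + 89670\right)}{284684 - 392179} = \frac{\frac{316 + 706}{-168 - 578} + \left(-113149 + 89670\right)}{284684 - 392179} = \frac{\frac{1}{-746} \cdot 1022 - 23479}{-107495} = \left(\left(- \frac{1}{746}\right) 1022 - 23479\right) \left(- \frac{1}{107495}\right) = \left(- \frac{511}{373} - 23479\right) \left(- \frac{1}{107495}\right) = \left(- \frac{8758178}{373}\right) \left(- \frac{1}{107495}\right) = \frac{8758178}{40095635}$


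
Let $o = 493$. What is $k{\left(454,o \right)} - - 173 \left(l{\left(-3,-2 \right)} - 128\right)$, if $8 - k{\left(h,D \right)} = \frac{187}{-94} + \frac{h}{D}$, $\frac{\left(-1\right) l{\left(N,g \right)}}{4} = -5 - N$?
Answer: $- \frac{961639669}{46342} \approx -20751.0$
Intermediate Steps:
$l{\left(N,g \right)} = 20 + 4 N$ ($l{\left(N,g \right)} = - 4 \left(-5 - N\right) = 20 + 4 N$)
$k{\left(h,D \right)} = \frac{939}{94} - \frac{h}{D}$ ($k{\left(h,D \right)} = 8 - \left(\frac{187}{-94} + \frac{h}{D}\right) = 8 - \left(187 \left(- \frac{1}{94}\right) + \frac{h}{D}\right) = 8 - \left(- \frac{187}{94} + \frac{h}{D}\right) = 8 + \left(\frac{187}{94} - \frac{h}{D}\right) = \frac{939}{94} - \frac{h}{D}$)
$k{\left(454,o \right)} - - 173 \left(l{\left(-3,-2 \right)} - 128\right) = \left(\frac{939}{94} - \frac{454}{493}\right) - - 173 \left(\left(20 + 4 \left(-3\right)\right) - 128\right) = \left(\frac{939}{94} - 454 \cdot \frac{1}{493}\right) - - 173 \left(\left(20 - 12\right) - 128\right) = \left(\frac{939}{94} - \frac{454}{493}\right) - - 173 \left(8 - 128\right) = \frac{420251}{46342} - \left(-173\right) \left(-120\right) = \frac{420251}{46342} - 20760 = - \frac{961639669}{46342}$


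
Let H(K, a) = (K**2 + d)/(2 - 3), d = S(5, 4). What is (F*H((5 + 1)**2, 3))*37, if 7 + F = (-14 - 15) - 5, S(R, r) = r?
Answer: 1972100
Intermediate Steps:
d = 4
H(K, a) = -4 - K**2 (H(K, a) = (K**2 + 4)/(2 - 3) = (4 + K**2)/(-1) = (4 + K**2)*(-1) = -4 - K**2)
F = -41 (F = -7 + ((-14 - 15) - 5) = -7 + (-29 - 5) = -7 - 34 = -41)
(F*H((5 + 1)**2, 3))*37 = -41*(-4 - ((5 + 1)**2)**2)*37 = -41*(-4 - (6**2)**2)*37 = -41*(-4 - 1*36**2)*37 = -41*(-4 - 1*1296)*37 = -41*(-4 - 1296)*37 = -41*(-1300)*37 = 53300*37 = 1972100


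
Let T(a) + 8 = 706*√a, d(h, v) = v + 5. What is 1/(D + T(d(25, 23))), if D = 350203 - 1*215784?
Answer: 134411/18052360713 - 1412*√7/18052360713 ≈ 7.2387e-6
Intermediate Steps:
d(h, v) = 5 + v
D = 134419 (D = 350203 - 215784 = 134419)
T(a) = -8 + 706*√a
1/(D + T(d(25, 23))) = 1/(134419 + (-8 + 706*√(5 + 23))) = 1/(134419 + (-8 + 706*√28)) = 1/(134419 + (-8 + 706*(2*√7))) = 1/(134419 + (-8 + 1412*√7)) = 1/(134411 + 1412*√7)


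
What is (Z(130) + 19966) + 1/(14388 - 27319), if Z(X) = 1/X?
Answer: 33563457781/1681030 ≈ 19966.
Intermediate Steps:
(Z(130) + 19966) + 1/(14388 - 27319) = (1/130 + 19966) + 1/(14388 - 27319) = (1/130 + 19966) + 1/(-12931) = 2595581/130 - 1/12931 = 33563457781/1681030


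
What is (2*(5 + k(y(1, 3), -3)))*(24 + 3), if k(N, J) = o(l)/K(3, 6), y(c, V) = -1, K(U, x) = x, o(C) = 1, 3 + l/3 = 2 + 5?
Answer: 279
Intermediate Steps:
l = 12 (l = -9 + 3*(2 + 5) = -9 + 3*7 = -9 + 21 = 12)
k(N, J) = ⅙ (k(N, J) = 1/6 = 1*(⅙) = ⅙)
(2*(5 + k(y(1, 3), -3)))*(24 + 3) = (2*(5 + ⅙))*(24 + 3) = (2*(31/6))*27 = (31/3)*27 = 279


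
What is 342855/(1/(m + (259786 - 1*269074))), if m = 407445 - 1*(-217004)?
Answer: 210911024655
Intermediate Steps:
m = 624449 (m = 407445 + 217004 = 624449)
342855/(1/(m + (259786 - 1*269074))) = 342855/(1/(624449 + (259786 - 1*269074))) = 342855/(1/(624449 + (259786 - 269074))) = 342855/(1/(624449 - 9288)) = 342855/(1/615161) = 342855*615161 = 210911024655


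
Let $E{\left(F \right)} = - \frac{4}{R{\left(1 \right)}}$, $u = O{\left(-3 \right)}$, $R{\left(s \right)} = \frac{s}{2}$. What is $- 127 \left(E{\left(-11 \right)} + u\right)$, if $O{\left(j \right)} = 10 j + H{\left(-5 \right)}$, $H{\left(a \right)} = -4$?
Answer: $5334$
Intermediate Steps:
$R{\left(s \right)} = \frac{s}{2}$ ($R{\left(s \right)} = s \frac{1}{2} = \frac{s}{2}$)
$O{\left(j \right)} = -4 + 10 j$ ($O{\left(j \right)} = 10 j - 4 = -4 + 10 j$)
$u = -34$ ($u = -4 + 10 \left(-3\right) = -4 - 30 = -34$)
$E{\left(F \right)} = -8$ ($E{\left(F \right)} = - \frac{4}{\frac{1}{2} \cdot 1} = - 4 \frac{1}{\frac{1}{2}} = \left(-4\right) 2 = -8$)
$- 127 \left(E{\left(-11 \right)} + u\right) = - 127 \left(-8 - 34\right) = \left(-127\right) \left(-42\right) = 5334$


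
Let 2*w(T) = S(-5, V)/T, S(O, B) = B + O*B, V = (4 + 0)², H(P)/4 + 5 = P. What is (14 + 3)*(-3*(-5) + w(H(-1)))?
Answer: 833/3 ≈ 277.67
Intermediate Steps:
H(P) = -20 + 4*P
V = 16 (V = 4² = 16)
S(O, B) = B + B*O
w(T) = -32/T (w(T) = ((16*(1 - 5))/T)/2 = ((16*(-4))/T)/2 = (-64/T)/2 = -32/T)
(14 + 3)*(-3*(-5) + w(H(-1))) = (14 + 3)*(-3*(-5) - 32/(-20 + 4*(-1))) = 17*(15 - 32/(-20 - 4)) = 17*(15 - 32/(-24)) = 17*(15 - 32*(-1/24)) = 17*(15 + 4/3) = 17*(49/3) = 833/3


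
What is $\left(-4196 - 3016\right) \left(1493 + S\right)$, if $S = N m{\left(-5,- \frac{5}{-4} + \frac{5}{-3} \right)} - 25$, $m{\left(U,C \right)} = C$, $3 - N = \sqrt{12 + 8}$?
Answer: $-10578201 - 6010 \sqrt{5} \approx -1.0592 \cdot 10^{7}$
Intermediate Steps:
$N = 3 - 2 \sqrt{5}$ ($N = 3 - \sqrt{12 + 8} = 3 - \sqrt{20} = 3 - 2 \sqrt{5} \approx -1.4721$)
$S = - \frac{105}{4} + \frac{5 \sqrt{5}}{6}$ ($S = \left(3 - 2 \sqrt{5}\right) \left(- \frac{5}{-4} + \frac{5}{-3}\right) - 25 = \left(3 - 2 \sqrt{5}\right) \left(\left(-5\right) \left(- \frac{1}{4}\right) + 5 \left(- \frac{1}{3}\right)\right) - 25 = \left(3 - 2 \sqrt{5}\right) \left(\frac{5}{4} - \frac{5}{3}\right) - 25 = \left(3 - 2 \sqrt{5}\right) \left(- \frac{5}{12}\right) - 25 = \left(- \frac{5}{4} + \frac{5 \sqrt{5}}{6}\right) - 25 = - \frac{105}{4} + \frac{5 \sqrt{5}}{6} \approx -24.387$)
$\left(-4196 - 3016\right) \left(1493 + S\right) = \left(-4196 - 3016\right) \left(1493 - \left(\frac{105}{4} - \frac{5 \sqrt{5}}{6}\right)\right) = - 7212 \left(\frac{5867}{4} + \frac{5 \sqrt{5}}{6}\right) = -10578201 - 6010 \sqrt{5}$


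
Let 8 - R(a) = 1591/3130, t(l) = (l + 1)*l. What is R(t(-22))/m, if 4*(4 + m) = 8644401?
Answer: 46898/13528462525 ≈ 3.4666e-6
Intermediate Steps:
m = 8644385/4 (m = -4 + (¼)*8644401 = -4 + 8644401/4 = 8644385/4 ≈ 2.1611e+6)
t(l) = l*(1 + l) (t(l) = (1 + l)*l = l*(1 + l))
R(a) = 23449/3130 (R(a) = 8 - 1591/3130 = 23449/3130)
R(t(-22))/m = 23449/(3130*(8644385/4)) = (23449/3130)*(4/8644385) = 46898/13528462525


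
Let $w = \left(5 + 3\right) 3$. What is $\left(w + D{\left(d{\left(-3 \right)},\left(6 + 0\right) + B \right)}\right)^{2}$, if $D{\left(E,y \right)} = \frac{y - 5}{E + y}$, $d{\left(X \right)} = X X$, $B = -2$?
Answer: $\frac{96721}{169} \approx 572.31$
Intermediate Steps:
$d{\left(X \right)} = X^{2}$
$w = 24$ ($w = 8 \cdot 3 = 24$)
$D{\left(E,y \right)} = \frac{-5 + y}{E + y}$
$\left(w + D{\left(d{\left(-3 \right)},\left(6 + 0\right) + B \right)}\right)^{2} = \left(24 + \frac{-5 + \left(\left(6 + 0\right) - 2\right)}{\left(-3\right)^{2} + \left(\left(6 + 0\right) - 2\right)}\right)^{2} = \left(24 + \frac{-5 + \left(6 - 2\right)}{9 + \left(6 - 2\right)}\right)^{2} = \left(24 + \frac{-5 + 4}{9 + 4}\right)^{2} = \left(24 + \frac{1}{13} \left(-1\right)\right)^{2} = \left(24 - \frac{1}{13}\right)^{2} = \left(\frac{311}{13}\right)^{2} = \frac{96721}{169}$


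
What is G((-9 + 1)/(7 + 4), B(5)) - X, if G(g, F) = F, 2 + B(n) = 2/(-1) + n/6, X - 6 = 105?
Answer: -685/6 ≈ -114.17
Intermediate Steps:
X = 111 (X = 6 + 105 = 111)
B(n) = -4 + n/6 (B(n) = -2 + (2/(-1) + n/6) = -2 + (2*(-1) + n*(1/6)) = -2 + (-2 + n/6) = -4 + n/6)
G((-9 + 1)/(7 + 4), B(5)) - X = (-4 + (1/6)*5) - 1*111 = (-4 + 5/6) - 111 = -19/6 - 111 = -685/6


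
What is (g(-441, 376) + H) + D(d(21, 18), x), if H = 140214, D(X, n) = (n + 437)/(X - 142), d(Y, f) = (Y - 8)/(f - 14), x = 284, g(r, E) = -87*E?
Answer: 59660726/555 ≈ 1.0750e+5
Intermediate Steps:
d(Y, f) = (-8 + Y)/(-14 + f)
D(X, n) = (437 + n)/(-142 + X)
(g(-441, 376) + H) + D(d(21, 18), x) = (-87*376 + 140214) + (437 + 284)/(-142 + (-8 + 21)/(-14 + 18)) = (-32712 + 140214) + 721/(-142 + 13/4) = 107502 + 721/(-142 + (1/4)*13) = 107502 + 721/(-142 + 13/4) = 107502 + 721/(-555/4) = 107502 - 4/555*721 = 107502 - 2884/555 = 59660726/555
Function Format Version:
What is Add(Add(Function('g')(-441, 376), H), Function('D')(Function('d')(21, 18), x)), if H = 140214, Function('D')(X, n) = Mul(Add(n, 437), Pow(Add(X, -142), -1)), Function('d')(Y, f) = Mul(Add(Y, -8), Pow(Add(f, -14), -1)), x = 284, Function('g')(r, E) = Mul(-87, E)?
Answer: Rational(59660726, 555) ≈ 1.0750e+5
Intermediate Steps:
Function('d')(Y, f) = Mul(Pow(Add(-14, f), -1), Add(-8, Y)) (Function('d')(Y, f) = Mul(Add(-8, Y), Pow(Add(-14, f), -1)) = Mul(Pow(Add(-14, f), -1), Add(-8, Y)))
Function('D')(X, n) = Mul(Pow(Add(-142, X), -1), Add(437, n)) (Function('D')(X, n) = Mul(Add(437, n), Pow(Add(-142, X), -1)) = Mul(Pow(Add(-142, X), -1), Add(437, n)))
Add(Add(Function('g')(-441, 376), H), Function('D')(Function('d')(21, 18), x)) = Add(Add(Mul(-87, 376), 140214), Mul(Pow(Add(-142, Mul(Pow(Add(-14, 18), -1), Add(-8, 21))), -1), Add(437, 284))) = Add(Add(-32712, 140214), Mul(Pow(Add(-142, Mul(Pow(4, -1), 13)), -1), 721)) = Add(107502, Mul(Pow(Add(-142, Mul(Rational(1, 4), 13)), -1), 721)) = Add(107502, Mul(Pow(Add(-142, Rational(13, 4)), -1), 721)) = Add(107502, Mul(Pow(Rational(-555, 4), -1), 721)) = Add(107502, Mul(Rational(-4, 555), 721)) = Add(107502, Rational(-2884, 555)) = Rational(59660726, 555)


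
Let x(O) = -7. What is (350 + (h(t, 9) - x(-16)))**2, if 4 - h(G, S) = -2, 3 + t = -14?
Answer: 131769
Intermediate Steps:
t = -17 (t = -3 - 14 = -17)
h(G, S) = 6 (h(G, S) = 4 - 1*(-2) = 4 + 2 = 6)
(350 + (h(t, 9) - x(-16)))**2 = (350 + (6 - 1*(-7)))**2 = (350 + (6 + 7))**2 = (350 + 13)**2 = 363**2 = 131769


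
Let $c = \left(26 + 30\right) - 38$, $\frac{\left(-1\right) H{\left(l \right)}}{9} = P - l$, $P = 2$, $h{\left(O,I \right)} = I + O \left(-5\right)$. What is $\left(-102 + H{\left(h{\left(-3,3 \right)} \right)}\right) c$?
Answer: $756$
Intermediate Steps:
$h{\left(O,I \right)} = I - 5 O$
$H{\left(l \right)} = -18 + 9 l$ ($H{\left(l \right)} = - 9 \left(2 - l\right) = -18 + 9 l$)
$c = 18$ ($c = 56 - 38 = 18$)
$\left(-102 + H{\left(h{\left(-3,3 \right)} \right)}\right) c = \left(-102 - \left(18 - 9 \left(3 - -15\right)\right)\right) 18 = \left(-102 - \left(18 - 9 \left(3 + 15\right)\right)\right) 18 = \left(-102 + \left(-18 + 9 \cdot 18\right)\right) 18 = \left(-102 + \left(-18 + 162\right)\right) 18 = \left(-102 + 144\right) 18 = 42 \cdot 18 = 756$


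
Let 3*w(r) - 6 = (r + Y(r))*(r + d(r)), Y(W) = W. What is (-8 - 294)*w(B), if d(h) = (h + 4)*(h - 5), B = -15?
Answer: 618496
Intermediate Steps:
d(h) = (-5 + h)*(4 + h) (d(h) = (4 + h)*(-5 + h) = (-5 + h)*(4 + h))
w(r) = 2 + 2*r*(-20 + r**2)/3 (w(r) = 2 + ((r + r)*(r + (-20 + r**2 - r)))/3 = 2 + ((2*r)*(-20 + r**2))/3 = 2 + (2*r*(-20 + r**2))/3 = 2 + 2*r*(-20 + r**2)/3)
(-8 - 294)*w(B) = (-8 - 294)*(2 - 40/3*(-15) + (2/3)*(-15)**3) = -302*(2 + 200 + (2/3)*(-3375)) = -302*(2 + 200 - 2250) = -302*(-2048) = 618496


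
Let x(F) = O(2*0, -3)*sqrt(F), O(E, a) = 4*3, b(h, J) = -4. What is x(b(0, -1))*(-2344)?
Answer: -56256*I ≈ -56256.0*I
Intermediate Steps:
O(E, a) = 12
x(F) = 12*sqrt(F)
x(b(0, -1))*(-2344) = (12*sqrt(-4))*(-2344) = (12*(2*I))*(-2344) = (24*I)*(-2344) = -56256*I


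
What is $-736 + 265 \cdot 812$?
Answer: $214444$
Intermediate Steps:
$-736 + 265 \cdot 812 = -736 + 215180 = 214444$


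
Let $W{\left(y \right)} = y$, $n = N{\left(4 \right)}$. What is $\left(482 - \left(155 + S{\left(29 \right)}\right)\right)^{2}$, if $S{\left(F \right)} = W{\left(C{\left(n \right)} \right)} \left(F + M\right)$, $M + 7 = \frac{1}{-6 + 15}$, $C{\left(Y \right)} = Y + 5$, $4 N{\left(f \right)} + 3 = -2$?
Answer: $\frac{8579041}{144} \approx 59577.0$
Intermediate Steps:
$N{\left(f \right)} = - \frac{5}{4}$ ($N{\left(f \right)} = - \frac{3}{4} + \frac{1}{4} \left(-2\right) = - \frac{3}{4} - \frac{1}{2} = - \frac{5}{4}$)
$n = - \frac{5}{4} \approx -1.25$
$C{\left(Y \right)} = 5 + Y$
$M = - \frac{62}{9}$ ($M = -7 + \frac{1}{-6 + 15} = -7 + \frac{1}{9} = - \frac{62}{9} \approx -6.8889$)
$S{\left(F \right)} = - \frac{155}{6} + \frac{15 F}{4}$ ($S{\left(F \right)} = \left(5 - \frac{5}{4}\right) \left(F - \frac{62}{9}\right) = \frac{15 \left(- \frac{62}{9} + F\right)}{4} = - \frac{155}{6} + \frac{15 F}{4}$)
$\left(482 - \left(155 + S{\left(29 \right)}\right)\right)^{2} = \left(482 - \left(\frac{775}{6} + \frac{435}{4}\right)\right)^{2} = \left(482 - \frac{2855}{12}\right)^{2} = \left(\frac{2929}{12}\right)^{2} = \frac{8579041}{144}$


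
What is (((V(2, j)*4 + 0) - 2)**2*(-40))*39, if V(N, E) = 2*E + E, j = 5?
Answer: -5247840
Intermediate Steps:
V(N, E) = 3*E
(((V(2, j)*4 + 0) - 2)**2*(-40))*39 = ((((3*5)*4 + 0) - 2)**2*(-40))*39 = (((15*4 + 0) - 2)**2*(-40))*39 = (((60 + 0) - 2)**2*(-40))*39 = ((60 - 2)**2*(-40))*39 = (58**2*(-40))*39 = (3364*(-40))*39 = -134560*39 = -5247840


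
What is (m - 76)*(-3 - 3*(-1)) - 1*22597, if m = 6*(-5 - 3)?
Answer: -22597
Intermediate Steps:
m = -48 (m = 6*(-8) = -48)
(m - 76)*(-3 - 3*(-1)) - 1*22597 = (-48 - 76)*(-3 - 3*(-1)) - 1*22597 = -124*(-3 + 3) - 22597 = -124*0 - 22597 = 0 - 22597 = -22597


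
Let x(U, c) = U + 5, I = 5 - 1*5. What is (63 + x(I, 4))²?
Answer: 4624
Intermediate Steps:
I = 0 (I = 5 - 5 = 0)
x(U, c) = 5 + U
(63 + x(I, 4))² = (63 + (5 + 0))² = (63 + 5)² = 68² = 4624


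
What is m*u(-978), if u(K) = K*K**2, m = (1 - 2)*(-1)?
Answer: -935441352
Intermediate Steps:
m = 1 (m = -1*(-1) = 1)
u(K) = K**3
m*u(-978) = 1*(-978)**3 = 1*(-935441352) = -935441352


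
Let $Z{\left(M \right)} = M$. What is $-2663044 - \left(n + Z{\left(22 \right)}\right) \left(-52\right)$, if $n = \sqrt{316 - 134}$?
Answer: $-2661900 + 52 \sqrt{182} \approx -2.6612 \cdot 10^{6}$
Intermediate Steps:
$n = \sqrt{182} \approx 13.491$
$-2663044 - \left(n + Z{\left(22 \right)}\right) \left(-52\right) = -2663044 - \left(\sqrt{182} + 22\right) \left(-52\right) = -2663044 - \left(22 + \sqrt{182}\right) \left(-52\right) = -2663044 - \left(-1144 - 52 \sqrt{182}\right) = -2663044 + \left(1144 + 52 \sqrt{182}\right) = -2661900 + 52 \sqrt{182}$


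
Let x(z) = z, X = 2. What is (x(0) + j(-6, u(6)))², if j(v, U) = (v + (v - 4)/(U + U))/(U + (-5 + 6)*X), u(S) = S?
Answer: 1681/2304 ≈ 0.72960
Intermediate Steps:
j(v, U) = (v + (-4 + v)/(2*U))/(2 + U) (j(v, U) = (v + (v - 4)/(U + U))/(U + (-5 + 6)*2) = (v + (-4 + v)/((2*U)))/(U + 1*2) = (v + (-4 + v)*(1/(2*U)))/(U + 2) = (v + (-4 + v)/(2*U))/(2 + U))
(x(0) + j(-6, u(6)))² = (0 + (-2 + (½)*(-6) + 6*(-6))/(6*(2 + 6)))² = (0 + (⅙)*(-2 - 3 - 36)/8)² = (0 + (⅙)*(⅛)*(-41))² = (0 - 41/48)² = (-41/48)² = 1681/2304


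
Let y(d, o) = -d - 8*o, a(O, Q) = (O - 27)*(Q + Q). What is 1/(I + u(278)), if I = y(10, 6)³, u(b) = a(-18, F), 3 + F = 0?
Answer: -1/194842 ≈ -5.1324e-6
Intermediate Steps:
F = -3 (F = -3 + 0 = -3)
a(O, Q) = 2*Q*(-27 + O) (a(O, Q) = (-27 + O)*(2*Q) = 2*Q*(-27 + O))
u(b) = 270 (u(b) = 2*(-3)*(-27 - 18) = 2*(-3)*(-45) = 270)
I = -195112 (I = (-1*10 - 8*6)³ = (-10 - 48)³ = (-58)³ = -195112)
1/(I + u(278)) = 1/(-195112 + 270) = 1/(-194842) = -1/194842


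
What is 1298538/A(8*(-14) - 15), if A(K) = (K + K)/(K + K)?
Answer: 1298538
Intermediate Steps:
A(K) = 1 (A(K) = (2*K)/((2*K)) = (2*K)*(1/(2*K)) = 1)
1298538/A(8*(-14) - 15) = 1298538/1 = 1298538*1 = 1298538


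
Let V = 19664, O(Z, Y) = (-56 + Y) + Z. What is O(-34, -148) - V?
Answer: -19902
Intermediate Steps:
O(Z, Y) = -56 + Y + Z
O(-34, -148) - V = (-56 - 148 - 34) - 1*19664 = -238 - 19664 = -19902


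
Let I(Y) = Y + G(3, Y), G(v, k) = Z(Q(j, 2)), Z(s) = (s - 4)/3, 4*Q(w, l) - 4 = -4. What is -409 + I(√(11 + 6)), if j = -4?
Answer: -1231/3 + √17 ≈ -406.21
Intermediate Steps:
Q(w, l) = 0 (Q(w, l) = 1 + (¼)*(-4) = 1 - 1 = 0)
Z(s) = -4/3 + s/3 (Z(s) = (-4 + s)/3 = -4/3 + s/3)
G(v, k) = -4/3 (G(v, k) = -4/3 + (⅓)*0 = -4/3 + 0 = -4/3)
I(Y) = -4/3 + Y (I(Y) = Y - 4/3 = -4/3 + Y)
-409 + I(√(11 + 6)) = -409 + (-4/3 + √(11 + 6)) = -409 + (-4/3 + √17) = -1231/3 + √17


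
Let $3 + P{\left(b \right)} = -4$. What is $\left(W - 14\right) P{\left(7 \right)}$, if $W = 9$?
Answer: $35$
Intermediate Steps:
$P{\left(b \right)} = -7$ ($P{\left(b \right)} = -3 - 4 = -7$)
$\left(W - 14\right) P{\left(7 \right)} = \left(9 - 14\right) \left(-7\right) = \left(-5\right) \left(-7\right) = 35$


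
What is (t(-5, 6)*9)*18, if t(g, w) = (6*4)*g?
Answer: -19440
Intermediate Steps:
t(g, w) = 24*g
(t(-5, 6)*9)*18 = ((24*(-5))*9)*18 = -120*9*18 = -1080*18 = -19440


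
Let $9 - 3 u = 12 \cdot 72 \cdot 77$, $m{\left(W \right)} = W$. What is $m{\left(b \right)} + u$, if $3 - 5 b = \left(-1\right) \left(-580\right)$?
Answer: $- \frac{111442}{5} \approx -22288.0$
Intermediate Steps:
$b = - \frac{577}{5}$ ($b = \frac{3}{5} - \frac{\left(-1\right) \left(-580\right)}{5} = \frac{3}{5} - 116 = - \frac{577}{5} \approx -115.4$)
$u = -22173$ ($u = 3 - \frac{12 \cdot 72 \cdot 77}{3} = 3 - \frac{864 \cdot 77}{3} = 3 - 22176 = -22173$)
$m{\left(b \right)} + u = - \frac{577}{5} - 22173 = - \frac{111442}{5}$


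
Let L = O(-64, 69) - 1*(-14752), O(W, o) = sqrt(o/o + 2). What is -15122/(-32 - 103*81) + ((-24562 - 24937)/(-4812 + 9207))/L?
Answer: 2891453684718838/1602047882299125 + 49499*sqrt(3)/956446496895 ≈ 1.8048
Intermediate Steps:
O(W, o) = sqrt(3) (O(W, o) = sqrt(1 + 2) = sqrt(3))
L = 14752 + sqrt(3) (L = sqrt(3) - 1*(-14752) = sqrt(3) + 14752 = 14752 + sqrt(3) ≈ 14754.)
-15122/(-32 - 103*81) + ((-24562 - 24937)/(-4812 + 9207))/L = -15122/(-32 - 103*81) + ((-24562 - 24937)/(-4812 + 9207))/(14752 + sqrt(3)) = -15122/(-32 - 8343) + (-49499/4395)/(14752 + sqrt(3)) = -15122/(-8375) + (-49499*1/4395)/(14752 + sqrt(3)) = -15122*(-1/8375) - 49499/(4395*(14752 + sqrt(3))) = 15122/8375 - 49499/(4395*(14752 + sqrt(3)))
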